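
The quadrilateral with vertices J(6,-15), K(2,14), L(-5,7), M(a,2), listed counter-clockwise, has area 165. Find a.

The doubled signed area Σ (x_i y_{i+1} − x_{i+1} y_i) is linear in a.
With a=0 it equals 176; the coefficient of a is -22 (from the two edges through M).
So -22·a + 176 = 2·165 = 330 ⇒ a = -7.

-7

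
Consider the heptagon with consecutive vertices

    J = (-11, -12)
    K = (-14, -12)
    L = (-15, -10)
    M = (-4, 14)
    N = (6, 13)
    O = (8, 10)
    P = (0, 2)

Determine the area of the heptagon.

Apply the surveyor's formula: 2A = Σ (x_i·y_{i+1} − x_{i+1}·y_i), indices taken mod 7.
J→K: (-11)(-12) − (-14)(-12) = -36
K→L: (-14)(-10) − (-15)(-12) = -40
L→M: (-15)(14) − (-4)(-10) = -250
M→N: (-4)(13) − (6)(14) = -136
N→O: (6)(10) − (8)(13) = -44
O→P: (8)(2) − (0)(10) = 16
P→J: (0)(-12) − (-11)(2) = 22
Σ = -468
Area = |Σ|/2 = 234.

234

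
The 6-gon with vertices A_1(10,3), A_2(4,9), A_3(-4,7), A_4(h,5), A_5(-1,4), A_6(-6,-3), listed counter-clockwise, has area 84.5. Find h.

-1

Write out the shoelace sum; only the two edges meeting at A_4 involve h:
2·Area = [((-4)·5 − h·7) + (h·4 − (-1)·5)] + 181
       = -3·h + 166 = 169
⇒ h = -1.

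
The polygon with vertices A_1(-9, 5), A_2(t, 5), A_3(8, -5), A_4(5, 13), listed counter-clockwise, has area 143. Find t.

Write out the shoelace sum; only the two edges meeting at A_2 involve t:
2·Area = [((-9)·5 − t·5) + (t·(-5) − 8·5)] + 271
       = -10·t + 186 = 286
⇒ t = -10.

-10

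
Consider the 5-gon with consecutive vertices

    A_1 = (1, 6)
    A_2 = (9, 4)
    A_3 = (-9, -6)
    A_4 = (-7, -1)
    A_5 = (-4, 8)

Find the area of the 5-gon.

Apply Gauss's area formula: 2A = Σ (x_i·y_{i+1} − x_{i+1}·y_i), indices taken mod 5.
Σ = (-50) + (-18) + (-33) + (-60) + (-32) = -193
Area = |Σ|/2 = 96.5.

96.5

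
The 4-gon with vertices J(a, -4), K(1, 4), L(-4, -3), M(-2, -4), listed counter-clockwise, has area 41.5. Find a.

6

The doubled signed area Σ (x_i y_{i+1} − x_{i+1} y_i) is linear in a.
With a=0 it equals 35; the coefficient of a is 8 (from the two edges through J).
So 8·a + 35 = 2·41.5 = 83 ⇒ a = 6.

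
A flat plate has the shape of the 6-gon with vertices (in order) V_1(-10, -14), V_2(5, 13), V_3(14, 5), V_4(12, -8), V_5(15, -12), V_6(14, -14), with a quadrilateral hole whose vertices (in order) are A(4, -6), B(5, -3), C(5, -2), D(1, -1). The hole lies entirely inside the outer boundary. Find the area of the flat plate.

Outer boundary:
Apply the shoelace (surveyor's) formula: 2A = Σ (x_i·y_{i+1} − x_{i+1}·y_i), indices taken mod 6.
Σ = (-60) + (-157) + (-172) + (-24) + (-42) + (-336) = -791
Area = |Σ|/2 = 395.5.
Hole:
Σ = (18) + (5) + (-3) + (-2) = 18
Area = |Σ|/2 = 9.
Net area = 395.5 − 9 = 386.5.

386.5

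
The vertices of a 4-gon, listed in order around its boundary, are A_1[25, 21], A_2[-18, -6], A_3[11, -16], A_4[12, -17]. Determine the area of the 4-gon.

632

Cross-terms: 228, 354, 5, 677  ⇒  Σ = 1264
Area = |Σ|/2 = 632.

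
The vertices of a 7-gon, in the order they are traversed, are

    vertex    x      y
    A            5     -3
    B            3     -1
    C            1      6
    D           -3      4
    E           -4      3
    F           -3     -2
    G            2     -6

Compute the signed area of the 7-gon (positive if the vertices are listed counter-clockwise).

57.5

Apply Gauss's area formula: 2A = Σ (x_i·y_{i+1} − x_{i+1}·y_i), indices taken mod 7.
Σ = (4) + (19) + (22) + (7) + (17) + (22) + (24) = 115
Signed area = Σ/2 = 57.5 (positive ⇒ counter-clockwise traversal).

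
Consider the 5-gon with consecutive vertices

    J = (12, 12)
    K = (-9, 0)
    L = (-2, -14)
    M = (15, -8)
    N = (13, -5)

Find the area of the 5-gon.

352.5

Apply the shoelace formula: 2A = Σ (x_i·y_{i+1} − x_{i+1}·y_i), indices taken mod 5.
J→K: (12)(0) − (-9)(12) = 108
K→L: (-9)(-14) − (-2)(0) = 126
L→M: (-2)(-8) − (15)(-14) = 226
M→N: (15)(-5) − (13)(-8) = 29
N→J: (13)(12) − (12)(-5) = 216
Σ = 705
Area = |Σ|/2 = 352.5.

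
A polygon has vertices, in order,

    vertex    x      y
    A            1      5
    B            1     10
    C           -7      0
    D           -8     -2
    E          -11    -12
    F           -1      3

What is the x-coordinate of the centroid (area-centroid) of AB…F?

Apply the shoelace formula. First the cross-terms c_i = x_i·y_{i+1} − x_{i+1}·y_i:
  5, 70, 14, 74, -45, -8  ⇒  2A = 110, A = 55.
Then Σ (x_i + x_{i+1})·c_i = -1486, so x̄ = -1486 / (6·55) = -743/165.

-743/165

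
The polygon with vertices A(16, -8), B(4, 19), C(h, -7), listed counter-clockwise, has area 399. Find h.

-14

Write out the shoelace sum; only the two edges meeting at C involve h:
2·Area = [(4·(-7) − h·19) + (h·(-8) − 16·(-7))] + 336
       = -27·h + 420 = 798
⇒ h = -14.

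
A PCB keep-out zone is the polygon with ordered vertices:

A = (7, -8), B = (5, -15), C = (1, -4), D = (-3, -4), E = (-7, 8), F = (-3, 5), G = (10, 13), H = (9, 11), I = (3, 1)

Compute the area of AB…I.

150

Apply Gauss's area formula: 2A = Σ (x_i·y_{i+1} − x_{i+1}·y_i), indices taken mod 9.
Σ = (-65) + (-5) + (-16) + (-52) + (-11) + (-89) + (-7) + (-24) + (-31) = -300
Area = |Σ|/2 = 150.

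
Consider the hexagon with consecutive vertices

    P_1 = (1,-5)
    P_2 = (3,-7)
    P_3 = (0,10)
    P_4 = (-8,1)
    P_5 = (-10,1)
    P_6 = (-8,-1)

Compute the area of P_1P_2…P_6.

89.5

Apply the shoelace (surveyor's) formula: 2A = Σ (x_i·y_{i+1} − x_{i+1}·y_i), indices taken mod 6.
P_1→P_2: (1)(-7) − (3)(-5) = 8
P_2→P_3: (3)(10) − (0)(-7) = 30
P_3→P_4: (0)(1) − (-8)(10) = 80
P_4→P_5: (-8)(1) − (-10)(1) = 2
P_5→P_6: (-10)(-1) − (-8)(1) = 18
P_6→P_1: (-8)(-5) − (1)(-1) = 41
Σ = 179
Area = |Σ|/2 = 89.5.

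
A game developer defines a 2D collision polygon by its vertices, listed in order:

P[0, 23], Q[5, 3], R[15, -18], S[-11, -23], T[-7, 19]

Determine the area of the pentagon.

662

Apply the shoelace (surveyor's) formula: 2A = Σ (x_i·y_{i+1} − x_{i+1}·y_i), indices taken mod 5.
Σ = (-115) + (-135) + (-543) + (-370) + (-161) = -1324
Area = |Σ|/2 = 662.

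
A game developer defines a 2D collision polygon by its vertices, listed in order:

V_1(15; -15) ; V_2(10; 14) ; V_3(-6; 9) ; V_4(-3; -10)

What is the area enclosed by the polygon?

408

Σ = (360) + (174) + (87) + (195) = 816
Area = |Σ|/2 = 408.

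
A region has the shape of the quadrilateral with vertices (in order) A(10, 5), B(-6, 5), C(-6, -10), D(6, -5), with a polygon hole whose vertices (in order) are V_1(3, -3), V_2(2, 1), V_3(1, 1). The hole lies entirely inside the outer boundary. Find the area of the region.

168

Outer boundary:
A→B: (10)(5) − (-6)(5) = 80
B→C: (-6)(-10) − (-6)(5) = 90
C→D: (-6)(-5) − (6)(-10) = 90
D→A: (6)(5) − (10)(-5) = 80
Σ = 340
Area = |Σ|/2 = 170.
Hole:
Apply the shoelace formula: 2A = Σ (x_i·y_{i+1} − x_{i+1}·y_i), indices taken mod 3.
V_1→V_2: (3)(1) − (2)(-3) = 9
V_2→V_3: (2)(1) − (1)(1) = 1
V_3→V_1: (1)(-3) − (3)(1) = -6
Σ = 4
Area = |Σ|/2 = 2.
Net area = 170 − 2 = 168.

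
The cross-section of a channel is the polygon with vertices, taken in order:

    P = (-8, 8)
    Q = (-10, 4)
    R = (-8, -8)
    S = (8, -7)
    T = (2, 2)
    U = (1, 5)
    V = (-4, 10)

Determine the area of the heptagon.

198

Apply the surveyor's formula: 2A = Σ (x_i·y_{i+1} − x_{i+1}·y_i), indices taken mod 7.
P→Q: (-8)(4) − (-10)(8) = 48
Q→R: (-10)(-8) − (-8)(4) = 112
R→S: (-8)(-7) − (8)(-8) = 120
S→T: (8)(2) − (2)(-7) = 30
T→U: (2)(5) − (1)(2) = 8
U→V: (1)(10) − (-4)(5) = 30
V→P: (-4)(8) − (-8)(10) = 48
Σ = 396
Area = |Σ|/2 = 198.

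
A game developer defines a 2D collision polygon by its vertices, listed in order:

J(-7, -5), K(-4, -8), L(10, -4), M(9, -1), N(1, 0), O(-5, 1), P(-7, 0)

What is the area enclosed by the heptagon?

Apply the surveyor's formula: 2A = Σ (x_i·y_{i+1} − x_{i+1}·y_i), indices taken mod 7.
Cross-terms: 36, 96, 26, 1, 1, 7, 35  ⇒  Σ = 202
Area = |Σ|/2 = 101.

101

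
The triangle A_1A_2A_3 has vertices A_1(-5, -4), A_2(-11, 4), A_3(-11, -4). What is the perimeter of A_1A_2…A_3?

24

|A_1A_2| = √((-6)² + (8)²) = √100 = 10
|A_2A_3| = √((0)² + (-8)²) = √64 = 8
|A_3A_1| = √((6)² + (0)²) = √36 = 6
Perimeter = 10 + 8 + 6 = 24.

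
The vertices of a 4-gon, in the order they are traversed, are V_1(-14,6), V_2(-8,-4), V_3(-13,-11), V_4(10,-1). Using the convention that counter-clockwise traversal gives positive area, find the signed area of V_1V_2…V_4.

Apply the shoelace (surveyor's) formula: 2A = Σ (x_i·y_{i+1} − x_{i+1}·y_i), indices taken mod 4.
Σ = (104) + (36) + (123) + (46) = 309
Signed area = Σ/2 = 154.5 (positive ⇒ counter-clockwise traversal).

154.5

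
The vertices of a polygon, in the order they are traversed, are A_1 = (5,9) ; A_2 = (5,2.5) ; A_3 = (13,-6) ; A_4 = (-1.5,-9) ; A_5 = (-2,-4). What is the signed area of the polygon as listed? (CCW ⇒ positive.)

Apply the surveyor's formula: 2A = Σ (x_i·y_{i+1} − x_{i+1}·y_i), indices taken mod 5.
Σ = (-32.5) + (-62.5) + (-126) + (-12) + (2) = -231
Signed area = Σ/2 = -115.5 (negative ⇒ clockwise traversal).

-115.5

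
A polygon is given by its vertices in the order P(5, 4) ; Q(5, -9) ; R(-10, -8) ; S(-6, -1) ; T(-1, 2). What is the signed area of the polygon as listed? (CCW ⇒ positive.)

Apply Gauss's area formula: 2A = Σ (x_i·y_{i+1} − x_{i+1}·y_i), indices taken mod 5.
Σ = (-65) + (-130) + (-38) + (-13) + (-14) = -260
Signed area = Σ/2 = -130 (negative ⇒ clockwise traversal).

-130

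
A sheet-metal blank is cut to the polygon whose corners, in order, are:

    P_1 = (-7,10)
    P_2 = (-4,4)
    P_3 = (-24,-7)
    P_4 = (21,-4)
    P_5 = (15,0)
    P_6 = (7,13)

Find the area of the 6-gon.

397.5

Cross-terms: 12, 124, 243, 60, 195, 161  ⇒  Σ = 795
Area = |Σ|/2 = 397.5.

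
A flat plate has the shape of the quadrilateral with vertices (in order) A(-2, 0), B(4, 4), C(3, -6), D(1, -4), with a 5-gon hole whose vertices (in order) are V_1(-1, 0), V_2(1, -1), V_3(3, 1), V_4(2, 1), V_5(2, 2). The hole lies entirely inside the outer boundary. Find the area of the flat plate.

Outer boundary:
Cross-terms: -8, -36, -6, -8  ⇒  Σ = -58
Area = |Σ|/2 = 29.
Hole:
V_1→V_2: (-1)(-1) − (1)(0) = 1
V_2→V_3: (1)(1) − (3)(-1) = 4
V_3→V_4: (3)(1) − (2)(1) = 1
V_4→V_5: (2)(2) − (2)(1) = 2
V_5→V_1: (2)(0) − (-1)(2) = 2
Σ = 10
Area = |Σ|/2 = 5.
Net area = 29 − 5 = 24.

24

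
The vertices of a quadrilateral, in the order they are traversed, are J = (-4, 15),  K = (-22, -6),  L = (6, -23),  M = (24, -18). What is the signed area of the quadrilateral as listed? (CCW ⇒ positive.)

814

Apply the shoelace (surveyor's) formula: 2A = Σ (x_i·y_{i+1} − x_{i+1}·y_i), indices taken mod 4.
J→K: (-4)(-6) − (-22)(15) = 354
K→L: (-22)(-23) − (6)(-6) = 542
L→M: (6)(-18) − (24)(-23) = 444
M→J: (24)(15) − (-4)(-18) = 288
Σ = 1628
Signed area = Σ/2 = 814 (positive ⇒ counter-clockwise traversal).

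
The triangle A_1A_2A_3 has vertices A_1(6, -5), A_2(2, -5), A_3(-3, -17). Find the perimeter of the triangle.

32

|A_1A_2| = √((-4)² + (0)²) = √16 = 4
|A_2A_3| = √((-5)² + (-12)²) = √169 = 13
|A_3A_1| = √((9)² + (12)²) = √225 = 15
Perimeter = 4 + 13 + 15 = 32.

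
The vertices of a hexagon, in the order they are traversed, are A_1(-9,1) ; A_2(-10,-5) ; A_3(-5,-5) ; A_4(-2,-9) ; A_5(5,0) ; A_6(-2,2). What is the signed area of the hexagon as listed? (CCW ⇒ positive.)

Cross-terms: 55, 25, 35, 45, 10, 16  ⇒  Σ = 186
Signed area = Σ/2 = 93 (positive ⇒ counter-clockwise traversal).

93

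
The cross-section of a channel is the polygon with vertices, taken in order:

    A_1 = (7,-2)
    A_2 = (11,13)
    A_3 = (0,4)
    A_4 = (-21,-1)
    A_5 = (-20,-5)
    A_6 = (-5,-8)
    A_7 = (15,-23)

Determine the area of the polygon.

A_1→A_2: (7)(13) − (11)(-2) = 113
A_2→A_3: (11)(4) − (0)(13) = 44
A_3→A_4: (0)(-1) − (-21)(4) = 84
A_4→A_5: (-21)(-5) − (-20)(-1) = 85
A_5→A_6: (-20)(-8) − (-5)(-5) = 135
A_6→A_7: (-5)(-23) − (15)(-8) = 235
A_7→A_1: (15)(-2) − (7)(-23) = 131
Σ = 827
Area = |Σ|/2 = 413.5.

413.5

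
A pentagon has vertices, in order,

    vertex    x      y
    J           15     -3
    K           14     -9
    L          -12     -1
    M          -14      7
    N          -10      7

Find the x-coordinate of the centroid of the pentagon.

1/13

Apply the surveyor's formula. First the cross-terms c_i = x_i·y_{i+1} − x_{i+1}·y_i:
  -93, -122, -98, -28, -75  ⇒  2A = -416, A = -208.
Then Σ (x_i + x_{i+1})·c_i = -96, so x̄ = -96 / (6·(-208)) = 1/13.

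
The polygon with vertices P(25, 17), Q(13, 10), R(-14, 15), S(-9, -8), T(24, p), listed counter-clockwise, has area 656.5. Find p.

The doubled signed area Σ (x_i y_{i+1} − x_{i+1} y_i) is linear in p.
With p=0 it equals 1211; the coefficient of p is -34 (from the two edges through T).
So -34·p + 1211 = 2·656.5 = 1313 ⇒ p = -3.

-3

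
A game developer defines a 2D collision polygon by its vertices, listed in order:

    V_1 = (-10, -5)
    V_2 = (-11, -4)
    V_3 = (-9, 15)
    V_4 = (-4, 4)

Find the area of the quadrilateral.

66

Apply the surveyor's formula: 2A = Σ (x_i·y_{i+1} − x_{i+1}·y_i), indices taken mod 4.
Σ = (-15) + (-201) + (24) + (60) = -132
Area = |Σ|/2 = 66.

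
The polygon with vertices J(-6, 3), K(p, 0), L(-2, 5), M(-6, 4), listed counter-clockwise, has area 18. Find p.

The doubled signed area Σ (x_i y_{i+1} − x_{i+1} y_i) is linear in p.
With p=0 it equals 28; the coefficient of p is 2 (from the two edges through K).
So 2·p + 28 = 2·18 = 36 ⇒ p = 4.

4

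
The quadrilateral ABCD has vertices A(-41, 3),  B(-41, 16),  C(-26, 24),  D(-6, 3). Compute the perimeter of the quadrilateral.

|AB| = √((0)² + (13)²) = √169 = 13
|BC| = √((15)² + (8)²) = √289 = 17
|CD| = √((20)² + (-21)²) = √841 = 29
|DA| = √((-35)² + (0)²) = √1225 = 35
Perimeter = 13 + 17 + 29 + 35 = 94.

94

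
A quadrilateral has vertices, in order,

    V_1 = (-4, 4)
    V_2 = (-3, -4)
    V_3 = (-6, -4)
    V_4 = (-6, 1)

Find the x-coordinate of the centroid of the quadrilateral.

-236/51

Apply Gauss's area formula. First the cross-terms c_i = x_i·y_{i+1} − x_{i+1}·y_i:
  28, -12, -30, -20  ⇒  2A = -34, A = -17.
Then Σ (x_i + x_{i+1})·c_i = 472, so x̄ = 472 / (6·(-17)) = -236/51.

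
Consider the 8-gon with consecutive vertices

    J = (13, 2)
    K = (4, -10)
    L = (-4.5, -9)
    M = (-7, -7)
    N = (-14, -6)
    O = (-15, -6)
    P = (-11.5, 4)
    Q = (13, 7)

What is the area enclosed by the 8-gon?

319.5

Apply the shoelace (surveyor's) formula: 2A = Σ (x_i·y_{i+1} − x_{i+1}·y_i), indices taken mod 8.
Cross-terms: -138, -81, -31.5, -56, -6, -129, -132.5, -65  ⇒  Σ = -639
Area = |Σ|/2 = 319.5.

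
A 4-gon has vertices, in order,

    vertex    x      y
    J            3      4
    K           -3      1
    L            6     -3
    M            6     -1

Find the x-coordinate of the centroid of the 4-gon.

Apply Gauss's area formula. First the cross-terms c_i = x_i·y_{i+1} − x_{i+1}·y_i:
  15, 3, 12, 27  ⇒  2A = 57, A = 28.5.
Then Σ (x_i + x_{i+1})·c_i = 396, so x̄ = 396 / (6·28.5) = 44/19.

44/19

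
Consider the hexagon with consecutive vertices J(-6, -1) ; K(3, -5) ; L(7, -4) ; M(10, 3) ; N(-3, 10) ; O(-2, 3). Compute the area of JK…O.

Apply the shoelace formula: 2A = Σ (x_i·y_{i+1} − x_{i+1}·y_i), indices taken mod 6.
Σ = (33) + (23) + (61) + (109) + (11) + (20) = 257
Area = |Σ|/2 = 128.5.

128.5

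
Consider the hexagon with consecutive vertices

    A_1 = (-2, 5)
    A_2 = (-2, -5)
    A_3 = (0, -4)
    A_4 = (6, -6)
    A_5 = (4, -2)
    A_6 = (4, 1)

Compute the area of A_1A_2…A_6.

Cross-terms: 20, 8, 24, 12, 12, 22  ⇒  Σ = 98
Area = |Σ|/2 = 49.

49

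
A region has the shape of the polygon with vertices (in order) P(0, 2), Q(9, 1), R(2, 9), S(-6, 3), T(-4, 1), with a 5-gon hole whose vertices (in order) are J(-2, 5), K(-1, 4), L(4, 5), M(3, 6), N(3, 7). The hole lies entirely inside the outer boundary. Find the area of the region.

51

Outer boundary:
Σ = (-18) + (79) + (60) + (6) + (-8) = 119
Area = |Σ|/2 = 59.5.
Hole:
Σ = (-3) + (-21) + (9) + (3) + (29) = 17
Area = |Σ|/2 = 8.5.
Net area = 59.5 − 8.5 = 51.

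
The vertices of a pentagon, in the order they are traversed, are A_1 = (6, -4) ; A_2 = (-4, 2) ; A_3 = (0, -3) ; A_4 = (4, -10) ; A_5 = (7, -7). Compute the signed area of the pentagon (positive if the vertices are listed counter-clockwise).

38

A_1→A_2: (6)(2) − (-4)(-4) = -4
A_2→A_3: (-4)(-3) − (0)(2) = 12
A_3→A_4: (0)(-10) − (4)(-3) = 12
A_4→A_5: (4)(-7) − (7)(-10) = 42
A_5→A_1: (7)(-4) − (6)(-7) = 14
Σ = 76
Signed area = Σ/2 = 38 (positive ⇒ counter-clockwise traversal).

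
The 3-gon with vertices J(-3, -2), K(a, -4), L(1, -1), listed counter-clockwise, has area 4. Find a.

-3

Write out the shoelace sum; only the two edges meeting at K involve a:
2·Area = [((-3)·(-4) − a·(-2)) + (a·(-1) − 1·(-4))] + -5
       = 1·a + 11 = 8
⇒ a = -3.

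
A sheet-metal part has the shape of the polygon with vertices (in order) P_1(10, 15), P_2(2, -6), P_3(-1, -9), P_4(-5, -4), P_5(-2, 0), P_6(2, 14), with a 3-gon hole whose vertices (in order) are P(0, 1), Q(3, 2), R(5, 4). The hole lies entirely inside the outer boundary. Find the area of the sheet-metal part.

148.5

Outer boundary:
Apply the shoelace (surveyor's) formula: 2A = Σ (x_i·y_{i+1} − x_{i+1}·y_i), indices taken mod 6.
Σ = (-90) + (-24) + (-41) + (-8) + (-28) + (-110) = -301
Area = |Σ|/2 = 150.5.
Hole:
P→Q: (0)(2) − (3)(1) = -3
Q→R: (3)(4) − (5)(2) = 2
R→P: (5)(1) − (0)(4) = 5
Σ = 4
Area = |Σ|/2 = 2.
Net area = 150.5 − 2 = 148.5.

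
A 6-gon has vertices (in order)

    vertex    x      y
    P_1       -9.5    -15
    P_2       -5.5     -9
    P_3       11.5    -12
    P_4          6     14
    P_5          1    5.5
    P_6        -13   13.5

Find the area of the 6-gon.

416.375

Apply Gauss's area formula: 2A = Σ (x_i·y_{i+1} − x_{i+1}·y_i), indices taken mod 6.
Σ = (3) + (169.5) + (233) + (19) + (85) + (323.25) = 832.75
Area = |Σ|/2 = 416.375.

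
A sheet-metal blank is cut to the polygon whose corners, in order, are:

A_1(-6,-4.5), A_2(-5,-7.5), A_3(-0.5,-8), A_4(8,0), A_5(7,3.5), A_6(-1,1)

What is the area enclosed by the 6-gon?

85.875

Σ = (22.5) + (36.25) + (64) + (28) + (10.5) + (10.5) = 171.75
Area = |Σ|/2 = 85.875.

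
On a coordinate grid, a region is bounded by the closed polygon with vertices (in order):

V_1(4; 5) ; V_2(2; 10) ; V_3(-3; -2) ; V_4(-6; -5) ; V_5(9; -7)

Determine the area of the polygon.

Apply the shoelace formula: 2A = Σ (x_i·y_{i+1} − x_{i+1}·y_i), indices taken mod 5.
Cross-terms: 30, 26, 3, 87, 73  ⇒  Σ = 219
Area = |Σ|/2 = 109.5.

109.5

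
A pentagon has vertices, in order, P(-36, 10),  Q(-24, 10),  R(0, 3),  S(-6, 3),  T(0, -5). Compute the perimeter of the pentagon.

92

|PQ| = √((12)² + (0)²) = √144 = 12
|QR| = √((24)² + (-7)²) = √625 = 25
|RS| = √((-6)² + (0)²) = √36 = 6
|ST| = √((6)² + (-8)²) = √100 = 10
|TP| = √((-36)² + (15)²) = √1521 = 39
Perimeter = 12 + 25 + 6 + 10 + 39 = 92.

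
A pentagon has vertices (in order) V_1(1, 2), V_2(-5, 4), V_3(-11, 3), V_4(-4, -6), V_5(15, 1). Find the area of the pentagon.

Apply the shoelace formula: 2A = Σ (x_i·y_{i+1} − x_{i+1}·y_i), indices taken mod 5.
Cross-terms: 14, 29, 78, 86, 29  ⇒  Σ = 236
Area = |Σ|/2 = 118.

118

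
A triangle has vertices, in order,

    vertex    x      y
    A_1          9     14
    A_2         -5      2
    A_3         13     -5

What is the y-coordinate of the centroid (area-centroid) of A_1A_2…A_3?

Apply Gauss's area formula. First the cross-terms c_i = x_i·y_{i+1} − x_{i+1}·y_i:
  88, -1, 227  ⇒  2A = 314, A = 157.
Then Σ (y_i + y_{i+1})·c_i = 3454, so ȳ = 3454 / (6·157) = 11/3.

11/3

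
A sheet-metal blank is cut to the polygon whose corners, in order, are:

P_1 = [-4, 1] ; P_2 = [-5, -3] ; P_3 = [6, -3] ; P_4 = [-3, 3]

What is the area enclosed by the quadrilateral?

34

Apply the shoelace formula: 2A = Σ (x_i·y_{i+1} − x_{i+1}·y_i), indices taken mod 4.
Cross-terms: 17, 33, 9, 9  ⇒  Σ = 68
Area = |Σ|/2 = 34.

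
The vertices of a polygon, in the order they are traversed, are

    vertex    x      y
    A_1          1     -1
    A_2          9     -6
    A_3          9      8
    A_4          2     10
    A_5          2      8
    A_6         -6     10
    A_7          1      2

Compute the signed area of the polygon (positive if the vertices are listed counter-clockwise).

Apply the surveyor's formula: 2A = Σ (x_i·y_{i+1} − x_{i+1}·y_i), indices taken mod 7.
Σ = (3) + (126) + (74) + (-4) + (68) + (-22) + (-3) = 242
Signed area = Σ/2 = 121 (positive ⇒ counter-clockwise traversal).

121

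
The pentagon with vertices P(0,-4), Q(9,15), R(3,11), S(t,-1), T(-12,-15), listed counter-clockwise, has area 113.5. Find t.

-4

The doubled signed area Σ (x_i y_{i+1} − x_{i+1} y_i) is linear in t.
With t=0 it equals 123; the coefficient of t is -26 (from the two edges through S).
So -26·t + 123 = 2·113.5 = 227 ⇒ t = -4.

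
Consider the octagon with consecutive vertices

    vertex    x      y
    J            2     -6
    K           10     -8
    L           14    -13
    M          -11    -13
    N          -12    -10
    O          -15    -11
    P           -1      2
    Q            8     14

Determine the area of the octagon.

Apply the shoelace (surveyor's) formula: 2A = Σ (x_i·y_{i+1} − x_{i+1}·y_i), indices taken mod 8.
Σ = (44) + (-18) + (-325) + (-46) + (-18) + (-41) + (-30) + (-76) = -510
Area = |Σ|/2 = 255.

255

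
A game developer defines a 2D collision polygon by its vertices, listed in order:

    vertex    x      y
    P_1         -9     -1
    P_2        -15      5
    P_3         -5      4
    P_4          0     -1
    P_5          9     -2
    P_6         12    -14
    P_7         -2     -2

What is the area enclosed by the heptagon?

Apply the shoelace formula: 2A = Σ (x_i·y_{i+1} − x_{i+1}·y_i), indices taken mod 7.
Σ = (-60) + (-35) + (5) + (9) + (-102) + (-52) + (-16) = -251
Area = |Σ|/2 = 125.5.

125.5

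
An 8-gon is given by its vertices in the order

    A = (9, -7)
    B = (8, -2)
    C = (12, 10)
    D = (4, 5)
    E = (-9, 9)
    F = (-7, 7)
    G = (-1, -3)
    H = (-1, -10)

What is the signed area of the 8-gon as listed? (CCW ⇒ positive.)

Σ = (38) + (104) + (20) + (81) + (0) + (28) + (7) + (97) = 375
Signed area = Σ/2 = 187.5 (positive ⇒ counter-clockwise traversal).

187.5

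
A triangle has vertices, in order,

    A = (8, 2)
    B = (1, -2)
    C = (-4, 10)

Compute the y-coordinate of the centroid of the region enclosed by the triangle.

10/3

Apply the shoelace (surveyor's) formula. First the cross-terms c_i = x_i·y_{i+1} − x_{i+1}·y_i:
  -18, 2, -88  ⇒  2A = -104, A = -52.
Then Σ (y_i + y_{i+1})·c_i = -1040, so ȳ = -1040 / (6·(-52)) = 10/3.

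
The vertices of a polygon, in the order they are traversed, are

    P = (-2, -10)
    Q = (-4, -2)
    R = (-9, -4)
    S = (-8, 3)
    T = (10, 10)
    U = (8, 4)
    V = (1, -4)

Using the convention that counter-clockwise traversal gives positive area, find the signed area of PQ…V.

-150.5

Apply the shoelace (surveyor's) formula: 2A = Σ (x_i·y_{i+1} − x_{i+1}·y_i), indices taken mod 7.
Σ = (-36) + (-2) + (-59) + (-110) + (-40) + (-36) + (-18) = -301
Signed area = Σ/2 = -150.5 (negative ⇒ clockwise traversal).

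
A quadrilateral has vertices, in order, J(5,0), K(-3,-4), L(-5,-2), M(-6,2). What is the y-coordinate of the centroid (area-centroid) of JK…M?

-8/11

Apply Gauss's area formula. First the cross-terms c_i = x_i·y_{i+1} − x_{i+1}·y_i:
  -20, -14, -22, -10  ⇒  2A = -66, A = -33.
Then Σ (y_i + y_{i+1})·c_i = 144, so ȳ = 144 / (6·(-33)) = -8/11.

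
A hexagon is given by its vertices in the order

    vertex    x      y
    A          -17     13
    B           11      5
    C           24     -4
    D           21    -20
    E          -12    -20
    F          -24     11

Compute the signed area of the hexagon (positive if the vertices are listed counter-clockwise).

Apply the surveyor's formula: 2A = Σ (x_i·y_{i+1} − x_{i+1}·y_i), indices taken mod 6.
Cross-terms: -228, -164, -396, -660, -612, -125  ⇒  Σ = -2185
Signed area = Σ/2 = -1092.5 (negative ⇒ clockwise traversal).

-1092.5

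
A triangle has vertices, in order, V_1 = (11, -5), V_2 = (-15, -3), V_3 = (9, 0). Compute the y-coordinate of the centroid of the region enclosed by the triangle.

-8/3

Apply Gauss's area formula. First the cross-terms c_i = x_i·y_{i+1} − x_{i+1}·y_i:
  -108, 27, -45  ⇒  2A = -126, A = -63.
Then Σ (y_i + y_{i+1})·c_i = 1008, so ȳ = 1008 / (6·(-63)) = -8/3.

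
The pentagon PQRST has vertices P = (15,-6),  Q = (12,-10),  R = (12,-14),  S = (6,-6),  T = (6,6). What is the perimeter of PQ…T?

46

|PQ| = √((-3)² + (-4)²) = √25 = 5
|QR| = √((0)² + (-4)²) = √16 = 4
|RS| = √((-6)² + (8)²) = √100 = 10
|ST| = √((0)² + (12)²) = √144 = 12
|TP| = √((9)² + (-12)²) = √225 = 15
Perimeter = 5 + 4 + 10 + 12 + 15 = 46.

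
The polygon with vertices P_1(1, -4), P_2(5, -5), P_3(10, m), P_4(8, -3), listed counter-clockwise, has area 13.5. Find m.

Write out the shoelace sum; only the two edges meeting at P_3 involve m:
2·Area = [(5·m − 10·(-5)) + (10·(-3) − 8·m)] + -14
       = -3·m + 6 = 27
⇒ m = -7.

-7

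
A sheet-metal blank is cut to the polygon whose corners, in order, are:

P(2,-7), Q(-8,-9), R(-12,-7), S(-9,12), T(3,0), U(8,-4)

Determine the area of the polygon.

Apply the shoelace (surveyor's) formula: 2A = Σ (x_i·y_{i+1} − x_{i+1}·y_i), indices taken mod 6.
P→Q: (2)(-9) − (-8)(-7) = -74
Q→R: (-8)(-7) − (-12)(-9) = -52
R→S: (-12)(12) − (-9)(-7) = -207
S→T: (-9)(0) − (3)(12) = -36
T→U: (3)(-4) − (8)(0) = -12
U→P: (8)(-7) − (2)(-4) = -48
Σ = -429
Area = |Σ|/2 = 214.5.

214.5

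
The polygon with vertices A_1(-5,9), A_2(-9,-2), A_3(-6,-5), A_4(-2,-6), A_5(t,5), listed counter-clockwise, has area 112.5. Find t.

The doubled signed area Σ (x_i y_{i+1} − x_{i+1} y_i) is linear in t.
With t=0 it equals 165; the coefficient of t is 15 (from the two edges through A_5).
So 15·t + 165 = 2·112.5 = 225 ⇒ t = 4.

4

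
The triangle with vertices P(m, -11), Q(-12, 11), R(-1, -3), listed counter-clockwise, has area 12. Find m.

The doubled signed area Σ (x_i y_{i+1} − x_{i+1} y_i) is linear in m.
With m=0 it equals -74; the coefficient of m is 14 (from the two edges through P).
So 14·m + -74 = 2·12 = 24 ⇒ m = 7.

7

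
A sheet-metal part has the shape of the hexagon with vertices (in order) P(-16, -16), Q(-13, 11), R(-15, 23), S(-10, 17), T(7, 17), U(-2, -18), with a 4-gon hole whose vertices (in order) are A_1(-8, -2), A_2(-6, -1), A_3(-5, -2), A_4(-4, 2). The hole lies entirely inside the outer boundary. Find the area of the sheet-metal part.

585.5

Outer boundary:
Apply Gauss's area formula: 2A = Σ (x_i·y_{i+1} − x_{i+1}·y_i), indices taken mod 6.
Σ = (-384) + (-134) + (-25) + (-289) + (-92) + (-256) = -1180
Area = |Σ|/2 = 590.
Hole:
Apply Gauss's area formula: 2A = Σ (x_i·y_{i+1} − x_{i+1}·y_i), indices taken mod 4.
Cross-terms: -4, 7, -18, 24  ⇒  Σ = 9
Area = |Σ|/2 = 4.5.
Net area = 590 − 4.5 = 585.5.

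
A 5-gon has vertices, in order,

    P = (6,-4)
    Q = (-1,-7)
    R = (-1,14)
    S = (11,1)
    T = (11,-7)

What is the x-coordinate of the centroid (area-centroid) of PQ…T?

Apply the surveyor's formula. First the cross-terms c_i = x_i·y_{i+1} − x_{i+1}·y_i:
  -46, -21, -155, -88, -2  ⇒  2A = -312, A = -156.
Then Σ (x_i + x_{i+1})·c_i = -3708, so x̄ = -3708 / (6·(-156)) = 103/26.

103/26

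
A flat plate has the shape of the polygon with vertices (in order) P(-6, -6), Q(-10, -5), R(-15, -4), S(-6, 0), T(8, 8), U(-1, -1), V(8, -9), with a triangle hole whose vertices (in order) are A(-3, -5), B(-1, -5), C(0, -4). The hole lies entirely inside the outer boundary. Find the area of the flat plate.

Outer boundary:
Apply the shoelace (surveyor's) formula: 2A = Σ (x_i·y_{i+1} − x_{i+1}·y_i), indices taken mod 7.
Σ = (-30) + (-35) + (-24) + (-48) + (0) + (17) + (-102) = -222
Area = |Σ|/2 = 111.
Hole:
Apply the shoelace (surveyor's) formula: 2A = Σ (x_i·y_{i+1} − x_{i+1}·y_i), indices taken mod 3.
A→B: (-3)(-5) − (-1)(-5) = 10
B→C: (-1)(-4) − (0)(-5) = 4
C→A: (0)(-5) − (-3)(-4) = -12
Σ = 2
Area = |Σ|/2 = 1.
Net area = 111 − 1 = 110.

110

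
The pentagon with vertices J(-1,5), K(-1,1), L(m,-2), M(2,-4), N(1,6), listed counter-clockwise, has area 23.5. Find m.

-2

The doubled signed area Σ (x_i y_{i+1} − x_{i+1} y_i) is linear in m.
With m=0 it equals 37; the coefficient of m is -5 (from the two edges through L).
So -5·m + 37 = 2·23.5 = 47 ⇒ m = -2.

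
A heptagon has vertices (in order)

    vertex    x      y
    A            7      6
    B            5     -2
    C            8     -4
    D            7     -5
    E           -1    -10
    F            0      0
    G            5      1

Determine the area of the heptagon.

56

Apply the shoelace (surveyor's) formula: 2A = Σ (x_i·y_{i+1} − x_{i+1}·y_i), indices taken mod 7.
Cross-terms: -44, -4, -12, -75, 0, 0, 23  ⇒  Σ = -112
Area = |Σ|/2 = 56.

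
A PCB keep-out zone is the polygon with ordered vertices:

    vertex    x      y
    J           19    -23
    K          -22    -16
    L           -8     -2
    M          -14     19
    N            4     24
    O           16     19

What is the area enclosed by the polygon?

1261.5

Apply the shoelace (surveyor's) formula: 2A = Σ (x_i·y_{i+1} − x_{i+1}·y_i), indices taken mod 6.
Cross-terms: -810, -84, -180, -412, -308, -729  ⇒  Σ = -2523
Area = |Σ|/2 = 1261.5.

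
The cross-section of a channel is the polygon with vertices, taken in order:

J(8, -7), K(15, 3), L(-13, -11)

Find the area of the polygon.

91

Σ = (129) + (-126) + (179) = 182
Area = |Σ|/2 = 91.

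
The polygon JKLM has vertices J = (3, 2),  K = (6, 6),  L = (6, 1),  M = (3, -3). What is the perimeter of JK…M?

|JK| = √((3)² + (4)²) = √25 = 5
|KL| = √((0)² + (-5)²) = √25 = 5
|LM| = √((-3)² + (-4)²) = √25 = 5
|MJ| = √((0)² + (5)²) = √25 = 5
Perimeter = 5 + 5 + 5 + 5 = 20.

20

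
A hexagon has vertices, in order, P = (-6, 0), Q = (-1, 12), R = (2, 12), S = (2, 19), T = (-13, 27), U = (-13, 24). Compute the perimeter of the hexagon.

68

|PQ| = √((5)² + (12)²) = √169 = 13
|QR| = √((3)² + (0)²) = √9 = 3
|RS| = √((0)² + (7)²) = √49 = 7
|ST| = √((-15)² + (8)²) = √289 = 17
|TU| = √((0)² + (-3)²) = √9 = 3
|UP| = √((7)² + (-24)²) = √625 = 25
Perimeter = 13 + 3 + 7 + 17 + 3 + 25 = 68.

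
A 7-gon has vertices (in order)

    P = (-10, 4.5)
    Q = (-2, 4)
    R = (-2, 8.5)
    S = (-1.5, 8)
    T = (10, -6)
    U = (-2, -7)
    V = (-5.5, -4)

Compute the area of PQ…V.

Apply Gauss's area formula: 2A = Σ (x_i·y_{i+1} − x_{i+1}·y_i), indices taken mod 7.
P→Q: (-10)(4) − (-2)(4.5) = -31
Q→R: (-2)(8.5) − (-2)(4) = -9
R→S: (-2)(8) − (-1.5)(8.5) = -3.25
S→T: (-1.5)(-6) − (10)(8) = -71
T→U: (10)(-7) − (-2)(-6) = -82
U→V: (-2)(-4) − (-5.5)(-7) = -30.5
V→P: (-5.5)(4.5) − (-10)(-4) = -64.75
Σ = -291.5
Area = |Σ|/2 = 145.75.

145.75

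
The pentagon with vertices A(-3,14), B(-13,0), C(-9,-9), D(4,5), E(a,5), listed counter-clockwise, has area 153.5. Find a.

-2

The doubled signed area Σ (x_i y_{i+1} − x_{i+1} y_i) is linear in a.
With a=0 it equals 325; the coefficient of a is 9 (from the two edges through E).
So 9·a + 325 = 2·153.5 = 307 ⇒ a = -2.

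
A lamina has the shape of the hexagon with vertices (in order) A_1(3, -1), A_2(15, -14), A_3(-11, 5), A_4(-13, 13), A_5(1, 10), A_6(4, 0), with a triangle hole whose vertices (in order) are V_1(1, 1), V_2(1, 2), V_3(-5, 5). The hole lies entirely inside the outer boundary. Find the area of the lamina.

182.5

Outer boundary:
Apply the shoelace (surveyor's) formula: 2A = Σ (x_i·y_{i+1} − x_{i+1}·y_i), indices taken mod 6.
Σ = (-27) + (-79) + (-78) + (-143) + (-40) + (-4) = -371
Area = |Σ|/2 = 185.5.
Hole:
Σ = (1) + (15) + (-10) = 6
Area = |Σ|/2 = 3.
Net area = 185.5 − 3 = 182.5.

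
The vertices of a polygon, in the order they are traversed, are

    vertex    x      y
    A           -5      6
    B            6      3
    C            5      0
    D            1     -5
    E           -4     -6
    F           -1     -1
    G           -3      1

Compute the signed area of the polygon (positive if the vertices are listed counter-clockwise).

Apply the shoelace (surveyor's) formula: 2A = Σ (x_i·y_{i+1} − x_{i+1}·y_i), indices taken mod 7.
A→B: (-5)(3) − (6)(6) = -51
B→C: (6)(0) − (5)(3) = -15
C→D: (5)(-5) − (1)(0) = -25
D→E: (1)(-6) − (-4)(-5) = -26
E→F: (-4)(-1) − (-1)(-6) = -2
F→G: (-1)(1) − (-3)(-1) = -4
G→A: (-3)(6) − (-5)(1) = -13
Σ = -136
Signed area = Σ/2 = -68 (negative ⇒ clockwise traversal).

-68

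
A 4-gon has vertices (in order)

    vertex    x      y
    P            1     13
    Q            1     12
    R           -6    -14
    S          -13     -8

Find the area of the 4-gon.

Cross-terms: -1, 58, -134, -161  ⇒  Σ = -238
Area = |Σ|/2 = 119.

119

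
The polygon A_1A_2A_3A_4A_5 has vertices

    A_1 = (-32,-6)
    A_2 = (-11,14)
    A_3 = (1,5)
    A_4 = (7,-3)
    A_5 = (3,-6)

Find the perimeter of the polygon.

|A_1A_2| = √((21)² + (20)²) = √841 = 29
|A_2A_3| = √((12)² + (-9)²) = √225 = 15
|A_3A_4| = √((6)² + (-8)²) = √100 = 10
|A_4A_5| = √((-4)² + (-3)²) = √25 = 5
|A_5A_1| = √((-35)² + (0)²) = √1225 = 35
Perimeter = 29 + 15 + 10 + 5 + 35 = 94.

94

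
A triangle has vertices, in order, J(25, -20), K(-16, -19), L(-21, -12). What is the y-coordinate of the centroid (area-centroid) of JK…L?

Apply the surveyor's formula. First the cross-terms c_i = x_i·y_{i+1} − x_{i+1}·y_i:
  -795, -207, 720  ⇒  2A = -282, A = -141.
Then Σ (y_i + y_{i+1})·c_i = 14382, so ȳ = 14382 / (6·(-141)) = -17.

-17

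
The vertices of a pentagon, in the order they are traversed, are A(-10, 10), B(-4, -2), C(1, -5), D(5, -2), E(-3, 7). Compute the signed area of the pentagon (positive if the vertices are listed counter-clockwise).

87

Apply the shoelace formula: 2A = Σ (x_i·y_{i+1} − x_{i+1}·y_i), indices taken mod 5.
Σ = (60) + (22) + (23) + (29) + (40) = 174
Signed area = Σ/2 = 87 (positive ⇒ counter-clockwise traversal).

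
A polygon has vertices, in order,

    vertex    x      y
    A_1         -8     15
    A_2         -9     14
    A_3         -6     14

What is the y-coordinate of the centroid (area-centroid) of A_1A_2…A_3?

Apply the shoelace formula. First the cross-terms c_i = x_i·y_{i+1} − x_{i+1}·y_i:
  23, -42, 22  ⇒  2A = 3, A = 1.5.
Then Σ (y_i + y_{i+1})·c_i = 129, so ȳ = 129 / (6·1.5) = 43/3.

43/3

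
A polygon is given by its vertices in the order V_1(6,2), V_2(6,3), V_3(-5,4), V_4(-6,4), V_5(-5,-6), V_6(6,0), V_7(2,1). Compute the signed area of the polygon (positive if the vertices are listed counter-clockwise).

72.5

Cross-terms: 6, 39, 4, 56, 36, 6, -2  ⇒  Σ = 145
Signed area = Σ/2 = 72.5 (positive ⇒ counter-clockwise traversal).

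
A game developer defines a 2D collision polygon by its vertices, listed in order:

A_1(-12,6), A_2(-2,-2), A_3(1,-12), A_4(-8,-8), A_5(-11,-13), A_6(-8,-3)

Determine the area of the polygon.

90.5

Apply the surveyor's formula: 2A = Σ (x_i·y_{i+1} − x_{i+1}·y_i), indices taken mod 6.
A_1→A_2: (-12)(-2) − (-2)(6) = 36
A_2→A_3: (-2)(-12) − (1)(-2) = 26
A_3→A_4: (1)(-8) − (-8)(-12) = -104
A_4→A_5: (-8)(-13) − (-11)(-8) = 16
A_5→A_6: (-11)(-3) − (-8)(-13) = -71
A_6→A_1: (-8)(6) − (-12)(-3) = -84
Σ = -181
Area = |Σ|/2 = 90.5.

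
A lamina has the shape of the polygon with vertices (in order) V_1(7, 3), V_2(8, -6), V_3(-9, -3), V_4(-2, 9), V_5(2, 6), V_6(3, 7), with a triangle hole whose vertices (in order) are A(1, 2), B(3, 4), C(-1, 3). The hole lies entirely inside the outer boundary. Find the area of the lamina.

149.5

Outer boundary:
Σ = (-66) + (-78) + (-87) + (-30) + (-4) + (-40) = -305
Area = |Σ|/2 = 152.5.
Hole:
Σ = (-2) + (13) + (-5) = 6
Area = |Σ|/2 = 3.
Net area = 152.5 − 3 = 149.5.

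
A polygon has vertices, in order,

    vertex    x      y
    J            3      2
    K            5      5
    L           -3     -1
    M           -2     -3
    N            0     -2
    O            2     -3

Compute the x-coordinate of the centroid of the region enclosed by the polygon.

Apply Gauss's area formula. First the cross-terms c_i = x_i·y_{i+1} − x_{i+1}·y_i:
  5, 10, 7, 4, 4, 13  ⇒  2A = 43, A = 21.5.
Then Σ (x_i + x_{i+1})·c_i = 90, so x̄ = 90 / (6·21.5) = 30/43.

30/43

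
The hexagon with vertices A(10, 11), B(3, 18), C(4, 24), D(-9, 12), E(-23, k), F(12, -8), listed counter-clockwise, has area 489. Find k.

5

The doubled signed area Σ (x_i y_{i+1} − x_{i+1} y_i) is linear in k.
With k=0 it equals 1083; the coefficient of k is -21 (from the two edges through E).
So -21·k + 1083 = 2·489 = 978 ⇒ k = 5.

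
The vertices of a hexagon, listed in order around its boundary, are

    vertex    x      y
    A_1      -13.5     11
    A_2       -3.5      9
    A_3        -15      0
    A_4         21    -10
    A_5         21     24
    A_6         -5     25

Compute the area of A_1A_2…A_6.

921.75

Cross-terms: -83, 135, 150, 714, 645, 282.5  ⇒  Σ = 1843.5
Area = |Σ|/2 = 921.75.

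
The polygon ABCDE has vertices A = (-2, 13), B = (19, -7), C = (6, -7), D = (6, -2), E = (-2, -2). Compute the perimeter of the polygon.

|AB| = √((21)² + (-20)²) = √841 = 29
|BC| = √((-13)² + (0)²) = √169 = 13
|CD| = √((0)² + (5)²) = √25 = 5
|DE| = √((-8)² + (0)²) = √64 = 8
|EA| = √((0)² + (15)²) = √225 = 15
Perimeter = 29 + 13 + 5 + 8 + 15 = 70.

70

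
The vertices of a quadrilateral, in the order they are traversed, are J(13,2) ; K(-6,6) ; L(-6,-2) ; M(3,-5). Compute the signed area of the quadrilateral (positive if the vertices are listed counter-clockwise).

122.5

J→K: (13)(6) − (-6)(2) = 90
K→L: (-6)(-2) − (-6)(6) = 48
L→M: (-6)(-5) − (3)(-2) = 36
M→J: (3)(2) − (13)(-5) = 71
Σ = 245
Signed area = Σ/2 = 122.5 (positive ⇒ counter-clockwise traversal).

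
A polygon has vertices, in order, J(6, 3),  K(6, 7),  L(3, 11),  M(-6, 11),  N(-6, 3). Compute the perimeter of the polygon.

|JK| = √((0)² + (4)²) = √16 = 4
|KL| = √((-3)² + (4)²) = √25 = 5
|LM| = √((-9)² + (0)²) = √81 = 9
|MN| = √((0)² + (-8)²) = √64 = 8
|NJ| = √((12)² + (0)²) = √144 = 12
Perimeter = 4 + 5 + 9 + 8 + 12 = 38.

38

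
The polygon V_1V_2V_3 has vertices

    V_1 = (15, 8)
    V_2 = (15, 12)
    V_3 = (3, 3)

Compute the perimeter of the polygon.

32

|V_1V_2| = √((0)² + (4)²) = √16 = 4
|V_2V_3| = √((-12)² + (-9)²) = √225 = 15
|V_3V_1| = √((12)² + (5)²) = √169 = 13
Perimeter = 4 + 15 + 13 = 32.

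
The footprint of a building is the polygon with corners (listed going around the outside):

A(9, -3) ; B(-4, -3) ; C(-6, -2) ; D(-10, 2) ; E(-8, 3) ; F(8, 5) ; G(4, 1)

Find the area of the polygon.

96

Apply the surveyor's formula: 2A = Σ (x_i·y_{i+1} − x_{i+1}·y_i), indices taken mod 7.
Cross-terms: -39, -10, -32, -14, -64, -12, -21  ⇒  Σ = -192
Area = |Σ|/2 = 96.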